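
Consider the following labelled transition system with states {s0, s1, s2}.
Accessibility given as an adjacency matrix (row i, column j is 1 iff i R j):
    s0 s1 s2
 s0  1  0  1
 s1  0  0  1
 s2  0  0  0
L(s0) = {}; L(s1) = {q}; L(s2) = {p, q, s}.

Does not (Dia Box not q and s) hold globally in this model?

Let φ = not (Dia Box not q and s). Evaluate φ at each world:
  s0 (successors {s0, s2}): φ is true.
  s1 (successors {s2}): φ is true.
  s2 (successors ∅): φ is true.
For instance, at s0:
  At s0: Dia Box not q and s is false, so not (Dia Box not q and s) is true.
    At s0: Dia Box not q is true, s is false, so Dia Box not q and s is false.
      At s0: Dia Box not q requires Box not q at some successor in {s0, s2}.
        Box not q holds at s2, so Dia Box not q is true at s0.

Yes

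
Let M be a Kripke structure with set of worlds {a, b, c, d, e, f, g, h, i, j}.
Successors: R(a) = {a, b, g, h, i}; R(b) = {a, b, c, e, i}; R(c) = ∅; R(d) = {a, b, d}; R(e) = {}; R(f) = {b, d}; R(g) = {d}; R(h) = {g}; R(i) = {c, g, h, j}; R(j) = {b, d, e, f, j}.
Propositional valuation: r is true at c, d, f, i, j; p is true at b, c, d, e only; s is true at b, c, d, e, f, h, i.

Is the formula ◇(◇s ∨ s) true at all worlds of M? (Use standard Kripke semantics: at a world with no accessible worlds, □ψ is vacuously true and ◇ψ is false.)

Let φ = ◇(◇s ∨ s). Evaluate φ at each world:
  a (successors {a, b, g, h, i}): φ is true.
  b (successors {a, b, c, e, i}): φ is true.
  c (successors ∅): φ is false.
  d (successors {a, b, d}): φ is true.
  e (successors ∅): φ is false.
  f (successors {b, d}): φ is true.
  g (successors {d}): φ is true.
  h (successors {g}): φ is true.
  i (successors {c, g, h, j}): φ is true.
  j (successors {b, d, e, f, j}): φ is true.
Detail at c (counterexample):
  At c: no accessible worlds, so ◇(◇s ∨ s) is false.

No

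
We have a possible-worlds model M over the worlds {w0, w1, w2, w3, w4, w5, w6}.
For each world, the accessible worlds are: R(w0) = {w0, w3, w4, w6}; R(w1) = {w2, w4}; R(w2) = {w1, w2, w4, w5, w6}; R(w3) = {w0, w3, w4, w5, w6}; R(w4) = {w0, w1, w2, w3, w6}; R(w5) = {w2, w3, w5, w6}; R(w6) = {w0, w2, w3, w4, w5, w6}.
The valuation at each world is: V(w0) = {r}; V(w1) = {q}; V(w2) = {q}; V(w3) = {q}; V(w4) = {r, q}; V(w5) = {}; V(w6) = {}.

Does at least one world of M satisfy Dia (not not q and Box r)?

Let φ = Dia (not not q and Box r). Evaluate φ at each world:
  w0 (successors {w0, w3, w4, w6}): φ is false.
  w1 (successors {w2, w4}): φ is false.
  w2 (successors {w1, w2, w4, w5, w6}): φ is false.
  w3 (successors {w0, w3, w4, w5, w6}): φ is false.
  w4 (successors {w0, w1, w2, w3, w6}): φ is false.
  w5 (successors {w2, w3, w5, w6}): φ is false.
  w6 (successors {w0, w2, w3, w4, w5, w6}): φ is false.
For instance, at w1:
  At w1: Dia (not not q and Box r) requires not not q and Box r at some successor in {w2, w4}.
    At w2: not not q and Box r is false.
    At w4: not not q and Box r is false.
  So Dia (not not q and Box r) is false at w1.

No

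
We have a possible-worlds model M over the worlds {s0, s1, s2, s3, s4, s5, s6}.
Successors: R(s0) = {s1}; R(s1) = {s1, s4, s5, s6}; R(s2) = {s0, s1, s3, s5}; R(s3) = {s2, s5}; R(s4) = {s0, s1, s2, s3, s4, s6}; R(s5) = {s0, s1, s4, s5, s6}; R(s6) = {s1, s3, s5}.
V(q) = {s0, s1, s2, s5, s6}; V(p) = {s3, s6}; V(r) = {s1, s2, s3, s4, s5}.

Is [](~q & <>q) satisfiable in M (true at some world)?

Recall that []ψ holds at a world iff ψ holds at every accessible world, and <>ψ holds iff ψ holds at some accessible world.
Let φ = [](~q & <>q). Evaluate φ at each world:
  s0 (successors {s1}): φ is false.
  s1 (successors {s1, s4, s5, s6}): φ is false.
  s2 (successors {s0, s1, s3, s5}): φ is false.
  s3 (successors {s2, s5}): φ is false.
  s4 (successors {s0, s1, s2, s3, s4, s6}): φ is false.
  s5 (successors {s0, s1, s4, s5, s6}): φ is false.
  s6 (successors {s1, s3, s5}): φ is false.
For instance, at s5:
  At s5: [](~q & <>q) requires ~q & <>q at every successor {s0, s1, s4, s5, s6}.
    ~q & <>q fails at s0, so [](~q & <>q) is false at s5.
      At s0: ~q is false, <>q is true, so ~q & <>q is false.

No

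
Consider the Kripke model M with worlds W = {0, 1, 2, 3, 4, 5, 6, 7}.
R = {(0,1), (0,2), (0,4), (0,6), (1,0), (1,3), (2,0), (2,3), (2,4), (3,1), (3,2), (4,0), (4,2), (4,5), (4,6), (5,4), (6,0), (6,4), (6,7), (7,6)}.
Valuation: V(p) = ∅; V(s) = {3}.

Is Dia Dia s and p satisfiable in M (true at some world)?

Let φ = Dia Dia s and p. Evaluate φ at each world:
  0 (successors {1, 2, 4, 6}): φ is false.
  1 (successors {0, 3}): φ is false.
  2 (successors {0, 3, 4}): φ is false.
  3 (successors {1, 2}): φ is false.
  4 (successors {0, 2, 5, 6}): φ is false.
  5 (successors {4}): φ is false.
  6 (successors {0, 4, 7}): φ is false.
  7 (successors {6}): φ is false.
For instance, at 4:
  At 4: Dia Dia s is true, p is false, so Dia Dia s and p is false.
    At 4: Dia Dia s requires Dia s at some successor in {0, 2, 5, 6}.
      Dia s holds at 2, so Dia Dia s is true at 4.

No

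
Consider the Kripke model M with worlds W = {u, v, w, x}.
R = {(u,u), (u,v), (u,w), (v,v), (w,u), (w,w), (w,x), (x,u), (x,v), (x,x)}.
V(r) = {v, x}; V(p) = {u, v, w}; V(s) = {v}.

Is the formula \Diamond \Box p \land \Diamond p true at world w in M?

At w: \Diamond \Box p is true, \Diamond p is true, so \Diamond \Box p \land \Diamond p is true.
  At w: \Diamond \Box p requires \Box p at some successor in {u, w, x}.
    \Box p holds at u, so \Diamond \Box p is true at w.
      At u: \Box p requires p at every successor {u, v, w}.
        At u: p is true.
        At v: p is true.
        At w: p is true.
      So \Box p is true at u.
  At w: \Diamond p requires p at some successor in {u, w, x}.
    p holds at u, so \Diamond p is true at w.

Yes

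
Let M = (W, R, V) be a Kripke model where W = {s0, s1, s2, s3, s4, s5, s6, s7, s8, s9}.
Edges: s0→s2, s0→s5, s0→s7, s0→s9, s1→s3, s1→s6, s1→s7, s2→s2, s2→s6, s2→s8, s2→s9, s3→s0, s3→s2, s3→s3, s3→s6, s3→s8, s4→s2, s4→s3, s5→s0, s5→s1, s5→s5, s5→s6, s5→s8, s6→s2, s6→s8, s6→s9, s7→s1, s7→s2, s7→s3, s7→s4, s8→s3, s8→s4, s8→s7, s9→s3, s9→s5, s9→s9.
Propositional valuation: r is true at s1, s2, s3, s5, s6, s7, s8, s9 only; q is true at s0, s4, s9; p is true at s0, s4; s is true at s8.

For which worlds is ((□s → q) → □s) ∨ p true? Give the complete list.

Recall that □ψ holds at a world iff ψ holds at every accessible world, and ◇ψ holds iff ψ holds at some accessible world.
Let φ = ((□s → q) → □s) ∨ p. Evaluate φ at each world:
  s0 (successors {s2, s5, s7, s9}): φ is true.
  s1 (successors {s3, s6, s7}): φ is false.
  s2 (successors {s2, s6, s8, s9}): φ is false.
  s3 (successors {s0, s2, s3, s6, s8}): φ is false.
  s4 (successors {s2, s3}): φ is true.
  s5 (successors {s0, s1, s5, s6, s8}): φ is false.
  s6 (successors {s2, s8, s9}): φ is false.
  s7 (successors {s1, s2, s3, s4}): φ is false.
  s8 (successors {s3, s4, s7}): φ is false.
  s9 (successors {s3, s5, s9}): φ is false.
For instance, at s3:
  At s3: (□s → q) → □s is false, p is false, so ((□s → q) → □s) ∨ p is false.
    At s3: □s → q is true, □s is false, so (□s → q) → □s is false.
      At s3: □s is false, q is false, so □s → q is true.
      At s3: □s requires s at every successor {s0, s2, s3, s6, s8}.
        s fails at s0, so □s is false at s3.
Satisfying worlds: {s0, s4}

s0, s4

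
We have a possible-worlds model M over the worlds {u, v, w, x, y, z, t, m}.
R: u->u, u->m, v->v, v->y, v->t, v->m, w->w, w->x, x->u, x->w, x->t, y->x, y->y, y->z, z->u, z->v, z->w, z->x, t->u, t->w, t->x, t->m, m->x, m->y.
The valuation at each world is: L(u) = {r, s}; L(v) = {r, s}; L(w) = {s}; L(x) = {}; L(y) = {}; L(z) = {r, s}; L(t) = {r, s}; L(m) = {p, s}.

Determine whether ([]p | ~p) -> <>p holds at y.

Recall that []ψ holds at a world iff ψ holds at every accessible world, and <>ψ holds iff ψ holds at some accessible world.
At y: []p | ~p is true, <>p is false, so ([]p | ~p) -> <>p is false.
  At y: []p is false, ~p is true, so []p | ~p is true.
    At y: []p requires p at every successor {x, y, z}.
      p fails at x, so []p is false at y.
  At y: <>p requires p at some successor in {x, y, z}.
    At x: p is false.
    At y: p is false.
    At z: p is false.
  So <>p is false at y.

No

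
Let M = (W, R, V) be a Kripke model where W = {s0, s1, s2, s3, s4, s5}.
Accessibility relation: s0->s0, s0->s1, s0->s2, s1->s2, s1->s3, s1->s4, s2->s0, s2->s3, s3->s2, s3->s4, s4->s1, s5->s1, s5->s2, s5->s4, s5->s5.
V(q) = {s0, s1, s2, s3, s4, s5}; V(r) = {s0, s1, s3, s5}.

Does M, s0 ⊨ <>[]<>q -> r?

At s0: <>[]<>q is true, r is true, so <>[]<>q -> r is true.
  At s0: <>[]<>q requires []<>q at some successor in {s0, s1, s2}.
    []<>q holds at s0, so <>[]<>q is true at s0.
      At s0: []<>q requires <>q at every successor {s0, s1, s2}.
        At s0: <>q is true.
        At s1: <>q is true.
        At s2: <>q is true.
      So []<>q is true at s0.

Yes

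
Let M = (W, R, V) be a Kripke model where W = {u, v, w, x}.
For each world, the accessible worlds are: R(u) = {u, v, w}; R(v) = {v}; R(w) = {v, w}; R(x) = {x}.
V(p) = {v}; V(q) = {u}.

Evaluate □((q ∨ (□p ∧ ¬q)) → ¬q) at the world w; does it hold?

Recall that □ψ holds at a world iff ψ holds at every accessible world, and ◇ψ holds iff ψ holds at some accessible world.
At w: □((q ∨ (□p ∧ ¬q)) → ¬q) requires (q ∨ (□p ∧ ¬q)) → ¬q at every successor {v, w}.
    At v: q ∨ (□p ∧ ¬q) is true, ¬q is true, so (q ∨ (□p ∧ ¬q)) → ¬q is true.
      At v: q is false, □p ∧ ¬q is true, so q ∨ (□p ∧ ¬q) is true.
    At w: q ∨ (□p ∧ ¬q) is false, ¬q is true, so (q ∨ (□p ∧ ¬q)) → ¬q is true.
      At w: q is false, □p ∧ ¬q is false, so q ∨ (□p ∧ ¬q) is false.
So □((q ∨ (□p ∧ ¬q)) → ¬q) is true at w.

Yes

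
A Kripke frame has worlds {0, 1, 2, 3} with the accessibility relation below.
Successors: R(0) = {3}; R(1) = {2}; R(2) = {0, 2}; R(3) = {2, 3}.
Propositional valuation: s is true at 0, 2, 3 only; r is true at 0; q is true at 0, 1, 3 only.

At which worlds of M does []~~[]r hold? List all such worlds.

Let φ = []~~[]r. Evaluate φ at each world:
  0 (successors {3}): φ is false.
  1 (successors {2}): φ is false.
  2 (successors {0, 2}): φ is false.
  3 (successors {2, 3}): φ is false.
For instance, at 3:
  At 3: []~~[]r requires ~~[]r at every successor {2, 3}.
    ~~[]r fails at 2, so []~~[]r is false at 3.
      At 2: ~[]r is true, so ~~[]r is false.
Satisfying worlds: none.

none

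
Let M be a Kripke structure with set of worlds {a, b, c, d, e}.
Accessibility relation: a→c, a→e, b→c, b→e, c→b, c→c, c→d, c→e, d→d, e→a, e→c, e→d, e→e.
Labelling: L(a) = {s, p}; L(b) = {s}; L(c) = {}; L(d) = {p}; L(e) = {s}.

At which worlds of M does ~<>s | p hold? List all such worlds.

a, d

Let φ = ~<>s | p. Evaluate φ at each world:
  a (successors {c, e}): φ is true.
  b (successors {c, e}): φ is false.
  c (successors {b, c, d, e}): φ is false.
  d (successors {d}): φ is true.
  e (successors {a, c, d, e}): φ is false.
For instance, at d:
  At d: ~<>s is true, p is true, so ~<>s | p is true.
    At d: <>s is false, so ~<>s is true.
      At d: <>s requires s at some successor in {d}.
        At d: s is false.
      So <>s is false at d.
Satisfying worlds: {a, d}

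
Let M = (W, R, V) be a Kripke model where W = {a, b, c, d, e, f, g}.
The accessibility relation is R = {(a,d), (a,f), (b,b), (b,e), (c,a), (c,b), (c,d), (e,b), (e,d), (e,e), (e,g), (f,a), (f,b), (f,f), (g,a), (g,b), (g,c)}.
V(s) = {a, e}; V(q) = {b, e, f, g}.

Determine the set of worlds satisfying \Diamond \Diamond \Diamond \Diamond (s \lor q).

Let φ = \Diamond \Diamond \Diamond \Diamond (s \lor q). Evaluate φ at each world:
  a (successors {d, f}): φ is true.
  b (successors {b, e}): φ is true.
  c (successors {a, b, d}): φ is true.
  d (successors ∅): φ is false.
  e (successors {b, d, e, g}): φ is true.
  f (successors {a, b, f}): φ is true.
  g (successors {a, b, c}): φ is true.
For instance, at c:
  At c: \Diamond \Diamond \Diamond \Diamond (s \lor q) requires \Diamond \Diamond \Diamond (s \lor q) at some successor in {a, b, d}.
    \Diamond \Diamond \Diamond (s \lor q) holds at a, so \Diamond \Diamond \Diamond \Diamond (s \lor q) is true at c.
      At a: \Diamond \Diamond \Diamond (s \lor q) requires \Diamond \Diamond (s \lor q) at some successor in {d, f}.
        \Diamond \Diamond (s \lor q) holds at f, so \Diamond \Diamond \Diamond (s \lor q) is true at a.
Satisfying worlds: {a, b, c, e, f, g}

a, b, c, e, f, g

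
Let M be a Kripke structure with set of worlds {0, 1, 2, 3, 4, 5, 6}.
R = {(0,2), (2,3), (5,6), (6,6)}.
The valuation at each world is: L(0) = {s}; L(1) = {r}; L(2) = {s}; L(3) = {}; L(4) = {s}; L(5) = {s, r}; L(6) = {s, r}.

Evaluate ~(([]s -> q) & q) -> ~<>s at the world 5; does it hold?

At 5: ~(([]s -> q) & q) is true, ~<>s is false, so ~(([]s -> q) & q) -> ~<>s is false.
  At 5: ([]s -> q) & q is false, so ~(([]s -> q) & q) is true.
    At 5: []s -> q is false, q is false, so ([]s -> q) & q is false.
      At 5: []s is true, q is false, so []s -> q is false.
  At 5: <>s is true, so ~<>s is false.
    At 5: <>s requires s at some successor in {6}.
      s holds at 6, so <>s is true at 5.

No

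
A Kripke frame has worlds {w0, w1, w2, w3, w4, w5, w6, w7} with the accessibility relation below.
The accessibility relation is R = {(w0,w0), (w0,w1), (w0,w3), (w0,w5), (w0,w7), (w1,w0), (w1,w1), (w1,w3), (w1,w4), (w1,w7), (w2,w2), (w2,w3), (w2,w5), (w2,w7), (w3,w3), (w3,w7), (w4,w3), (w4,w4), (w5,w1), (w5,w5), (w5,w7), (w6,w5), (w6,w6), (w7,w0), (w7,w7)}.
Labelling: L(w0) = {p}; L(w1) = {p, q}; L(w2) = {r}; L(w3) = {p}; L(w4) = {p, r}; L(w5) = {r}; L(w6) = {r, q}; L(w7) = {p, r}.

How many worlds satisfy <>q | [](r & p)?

Let φ = <>q | [](r & p). Evaluate φ at each world:
  w0 (successors {w0, w1, w3, w5, w7}): φ is true.
  w1 (successors {w0, w1, w3, w4, w7}): φ is true.
  w2 (successors {w2, w3, w5, w7}): φ is false.
  w3 (successors {w3, w7}): φ is false.
  w4 (successors {w3, w4}): φ is false.
  w5 (successors {w1, w5, w7}): φ is true.
  w6 (successors {w5, w6}): φ is true.
  w7 (successors {w0, w7}): φ is false.
For instance, at w2:
  At w2: <>q is false, [](r & p) is false, so <>q | [](r & p) is false.
    At w2: <>q requires q at some successor in {w2, w3, w5, w7}.
      At w2: q is false.
      At w3: q is false.
      At w5: q is false.
      At w7: q is false.
    So <>q is false at w2.
    At w2: [](r & p) requires r & p at every successor {w2, w3, w5, w7}.
      r & p fails at w2, so [](r & p) is false at w2.
Satisfying worlds: {w0, w1, w5, w6}

4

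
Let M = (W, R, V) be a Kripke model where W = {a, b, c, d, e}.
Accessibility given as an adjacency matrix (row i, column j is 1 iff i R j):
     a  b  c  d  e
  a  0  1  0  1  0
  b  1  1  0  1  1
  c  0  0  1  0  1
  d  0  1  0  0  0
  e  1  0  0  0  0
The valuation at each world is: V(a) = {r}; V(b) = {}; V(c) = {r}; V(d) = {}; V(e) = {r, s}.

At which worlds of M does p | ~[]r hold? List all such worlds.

a, b, d

Let φ = p | ~[]r. Evaluate φ at each world:
  a (successors {b, d}): φ is true.
  b (successors {a, b, d, e}): φ is true.
  c (successors {c, e}): φ is false.
  d (successors {b}): φ is true.
  e (successors {a}): φ is false.
For instance, at d:
  At d: p is false, ~[]r is true, so p | ~[]r is true.
    At d: []r is false, so ~[]r is true.
      At d: []r requires r at every successor {b}.
        r fails at b, so []r is false at d.
Satisfying worlds: {a, b, d}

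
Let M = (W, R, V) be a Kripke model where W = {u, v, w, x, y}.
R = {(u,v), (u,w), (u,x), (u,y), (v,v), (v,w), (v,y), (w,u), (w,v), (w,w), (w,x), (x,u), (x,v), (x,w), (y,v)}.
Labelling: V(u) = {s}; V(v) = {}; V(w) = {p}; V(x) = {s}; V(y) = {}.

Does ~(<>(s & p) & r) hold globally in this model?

Yes

Let φ = ~(<>(s & p) & r). Evaluate φ at each world:
  u (successors {v, w, x, y}): φ is true.
  v (successors {v, w, y}): φ is true.
  w (successors {u, v, w, x}): φ is true.
  x (successors {u, v, w}): φ is true.
  y (successors {v}): φ is true.
For instance, at w:
  At w: <>(s & p) & r is false, so ~(<>(s & p) & r) is true.
    At w: <>(s & p) is false, r is false, so <>(s & p) & r is false.
      At w: <>(s & p) requires s & p at some successor in {u, v, w, x}.
        At u: s & p is false.
        At v: s & p is false.
        At w: s & p is false.
        At x: s & p is false.
      So <>(s & p) is false at w.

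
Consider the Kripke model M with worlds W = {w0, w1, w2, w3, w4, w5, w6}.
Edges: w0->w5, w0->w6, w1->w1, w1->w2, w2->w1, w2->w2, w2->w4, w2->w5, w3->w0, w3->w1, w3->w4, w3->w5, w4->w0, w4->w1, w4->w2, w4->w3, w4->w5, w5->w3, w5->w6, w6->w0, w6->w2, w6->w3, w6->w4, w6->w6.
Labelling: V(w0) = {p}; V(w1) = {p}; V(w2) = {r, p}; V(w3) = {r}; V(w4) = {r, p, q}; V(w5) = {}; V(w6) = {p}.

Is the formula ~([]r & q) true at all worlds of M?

Yes

Recall that []ψ holds at a world iff ψ holds at every accessible world, and <>ψ holds iff ψ holds at some accessible world.
Let φ = ~([]r & q). Evaluate φ at each world:
  w0 (successors {w5, w6}): φ is true.
  w1 (successors {w1, w2}): φ is true.
  w2 (successors {w1, w2, w4, w5}): φ is true.
  w3 (successors {w0, w1, w4, w5}): φ is true.
  w4 (successors {w0, w1, w2, w3, w5}): φ is true.
  w5 (successors {w3, w6}): φ is true.
  w6 (successors {w0, w2, w3, w4, w6}): φ is true.
For instance, at w1:
  At w1: []r & q is false, so ~([]r & q) is true.
    At w1: []r is false, q is false, so []r & q is false.
      At w1: []r requires r at every successor {w1, w2}.
        r fails at w1, so []r is false at w1.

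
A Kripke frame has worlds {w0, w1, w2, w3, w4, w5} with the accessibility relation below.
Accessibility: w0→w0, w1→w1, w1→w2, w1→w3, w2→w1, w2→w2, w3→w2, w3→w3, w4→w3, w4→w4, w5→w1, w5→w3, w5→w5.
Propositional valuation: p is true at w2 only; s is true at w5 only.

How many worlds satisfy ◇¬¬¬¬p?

3

Let φ = ◇¬¬¬¬p. Evaluate φ at each world:
  w0 (successors {w0}): φ is false.
  w1 (successors {w1, w2, w3}): φ is true.
  w2 (successors {w1, w2}): φ is true.
  w3 (successors {w2, w3}): φ is true.
  w4 (successors {w3, w4}): φ is false.
  w5 (successors {w1, w3, w5}): φ is false.
For instance, at w4:
  At w4: ◇¬¬¬¬p requires ¬¬¬¬p at some successor in {w3, w4}.
    At w3: ¬¬¬¬p is false.
    At w4: ¬¬¬¬p is false.
  So ◇¬¬¬¬p is false at w4.
Satisfying worlds: {w1, w2, w3}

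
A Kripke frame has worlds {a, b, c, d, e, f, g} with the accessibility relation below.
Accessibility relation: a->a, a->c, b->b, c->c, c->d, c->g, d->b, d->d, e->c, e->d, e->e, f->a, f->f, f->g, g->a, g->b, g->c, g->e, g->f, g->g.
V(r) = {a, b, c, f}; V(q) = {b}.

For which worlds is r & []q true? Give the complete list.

Recall that []ψ holds at a world iff ψ holds at every accessible world, and <>ψ holds iff ψ holds at some accessible world.
Let φ = r & []q. Evaluate φ at each world:
  a (successors {a, c}): φ is false.
  b (successors {b}): φ is true.
  c (successors {c, d, g}): φ is false.
  d (successors {b, d}): φ is false.
  e (successors {c, d, e}): φ is false.
  f (successors {a, f, g}): φ is false.
  g (successors {a, b, c, e, f, g}): φ is false.
For instance, at f:
  At f: r is true, []q is false, so r & []q is false.
    At f: []q requires q at every successor {a, f, g}.
      q fails at a, so []q is false at f.
Satisfying worlds: {b}

b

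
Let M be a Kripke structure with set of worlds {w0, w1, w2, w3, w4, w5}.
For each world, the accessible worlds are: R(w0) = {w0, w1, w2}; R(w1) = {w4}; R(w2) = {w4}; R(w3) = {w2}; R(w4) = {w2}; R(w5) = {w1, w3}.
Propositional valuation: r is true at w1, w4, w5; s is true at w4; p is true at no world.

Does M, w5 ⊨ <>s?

Recall that <>ψ holds at a world iff ψ holds at some accessible world.
At w5: <>s requires s at some successor in {w1, w3}.
  At w1: s is false.
  At w3: s is false.
So <>s is false at w5.

No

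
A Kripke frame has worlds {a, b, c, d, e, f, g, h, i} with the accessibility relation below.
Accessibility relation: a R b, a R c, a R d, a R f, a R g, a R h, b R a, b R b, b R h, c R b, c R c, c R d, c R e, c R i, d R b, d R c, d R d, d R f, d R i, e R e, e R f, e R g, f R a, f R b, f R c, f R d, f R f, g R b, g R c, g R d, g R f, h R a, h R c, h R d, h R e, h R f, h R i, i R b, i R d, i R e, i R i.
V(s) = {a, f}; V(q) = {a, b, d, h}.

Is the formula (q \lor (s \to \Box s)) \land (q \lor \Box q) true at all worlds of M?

Let φ = (q \lor (s \to \Box s)) \land (q \lor \Box q). Evaluate φ at each world:
  a (successors {b, c, d, f, g, h}): φ is true.
  b (successors {a, b, h}): φ is true.
  c (successors {b, c, d, e, i}): φ is false.
  d (successors {b, c, d, f, i}): φ is true.
  e (successors {e, f, g}): φ is false.
  f (successors {a, b, c, d, f}): φ is false.
  g (successors {b, c, d, f}): φ is false.
  h (successors {a, c, d, e, f, i}): φ is true.
  i (successors {b, d, e, i}): φ is false.
Detail at c (counterexample):
  At c: q \lor (s \to \Box s) is true, q \lor \Box q is false, so (q \lor (s \to \Box s)) \land (q \lor \Box q) is false.
    At c: q is false, s \to \Box s is true, so q \lor (s \to \Box s) is true.
      At c: s is false, \Box s is false, so s \to \Box s is true.
    At c: q is false, \Box q is false, so q \lor \Box q is false.
      At c: \Box q requires q at every successor {b, c, d, e, i}.
        q fails at c, so \Box q is false at c.

No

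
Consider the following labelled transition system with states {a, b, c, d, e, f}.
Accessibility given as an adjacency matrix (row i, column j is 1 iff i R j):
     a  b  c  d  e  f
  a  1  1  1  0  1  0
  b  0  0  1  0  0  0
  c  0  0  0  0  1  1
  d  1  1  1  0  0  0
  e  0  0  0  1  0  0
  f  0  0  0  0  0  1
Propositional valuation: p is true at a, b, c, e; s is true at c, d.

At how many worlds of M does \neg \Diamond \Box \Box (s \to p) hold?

1

Recall that \Box ψ holds at a world iff ψ holds at every accessible world, and \Diamond ψ holds iff ψ holds at some accessible world.
Let φ = \neg \Diamond \Box \Box (s \to p). Evaluate φ at each world:
  a (successors {a, b, c, e}): φ is false.
  b (successors {c}): φ is true.
  c (successors {e, f}): φ is false.
  d (successors {a, b, c}): φ is false.
  e (successors {d}): φ is false.
  f (successors {f}): φ is false.
For instance, at b:
  At b: \Diamond \Box \Box (s \to p) is false, so \neg \Diamond \Box \Box (s \to p) is true.
    At b: \Diamond \Box \Box (s \to p) requires \Box \Box (s \to p) at some successor in {c}.
      At c: \Box \Box (s \to p) is false.
    So \Diamond \Box \Box (s \to p) is false at b.
Satisfying worlds: {b}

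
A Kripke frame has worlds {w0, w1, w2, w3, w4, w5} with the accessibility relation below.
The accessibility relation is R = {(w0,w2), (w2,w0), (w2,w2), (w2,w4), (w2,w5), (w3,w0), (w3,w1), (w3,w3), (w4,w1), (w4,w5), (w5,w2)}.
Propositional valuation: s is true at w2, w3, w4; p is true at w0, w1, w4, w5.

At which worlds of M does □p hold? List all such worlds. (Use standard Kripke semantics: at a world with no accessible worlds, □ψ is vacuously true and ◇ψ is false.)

w1, w4

Let φ = □p. Evaluate φ at each world:
  w0 (successors {w2}): φ is false.
  w1 (successors ∅): φ is true.
  w2 (successors {w0, w2, w4, w5}): φ is false.
  w3 (successors {w0, w1, w3}): φ is false.
  w4 (successors {w1, w5}): φ is true.
  w5 (successors {w2}): φ is false.
For instance, at w4:
  At w4: □p requires p at every successor {w1, w5}.
    At w1: p is true.
    At w5: p is true.
  So □p is true at w4.
Satisfying worlds: {w1, w4}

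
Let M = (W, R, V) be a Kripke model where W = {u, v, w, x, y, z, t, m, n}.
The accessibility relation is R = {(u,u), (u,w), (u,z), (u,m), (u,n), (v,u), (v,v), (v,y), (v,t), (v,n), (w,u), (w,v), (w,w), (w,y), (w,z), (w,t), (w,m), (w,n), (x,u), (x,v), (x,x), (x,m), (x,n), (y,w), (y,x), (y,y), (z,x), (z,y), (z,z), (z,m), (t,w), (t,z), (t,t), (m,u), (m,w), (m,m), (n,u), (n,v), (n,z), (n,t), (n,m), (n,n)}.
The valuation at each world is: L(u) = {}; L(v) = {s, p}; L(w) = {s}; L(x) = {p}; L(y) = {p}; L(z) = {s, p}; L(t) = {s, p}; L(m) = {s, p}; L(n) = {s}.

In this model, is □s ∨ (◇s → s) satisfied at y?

At y: □s is false, ◇s → s is false, so □s ∨ (◇s → s) is false.
  At y: □s requires s at every successor {w, x, y}.
    s fails at x, so □s is false at y.
  At y: ◇s is true, s is false, so ◇s → s is false.
    At y: ◇s requires s at some successor in {w, x, y}.
      s holds at w, so ◇s is true at y.

No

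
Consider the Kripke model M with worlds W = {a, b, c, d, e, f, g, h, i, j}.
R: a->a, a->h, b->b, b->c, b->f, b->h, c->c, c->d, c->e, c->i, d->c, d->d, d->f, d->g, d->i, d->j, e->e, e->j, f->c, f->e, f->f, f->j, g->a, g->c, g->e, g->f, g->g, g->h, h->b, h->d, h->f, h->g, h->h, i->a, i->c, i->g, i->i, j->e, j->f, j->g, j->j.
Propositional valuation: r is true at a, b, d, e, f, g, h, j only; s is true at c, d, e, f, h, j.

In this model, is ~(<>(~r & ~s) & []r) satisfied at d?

Yes

At d: <>(~r & ~s) & []r is false, so ~(<>(~r & ~s) & []r) is true.
  At d: <>(~r & ~s) is true, []r is false, so <>(~r & ~s) & []r is false.
    At d: <>(~r & ~s) requires ~r & ~s at some successor in {c, d, f, g, i, j}.
      ~r & ~s holds at i, so <>(~r & ~s) is true at d.
    At d: []r requires r at every successor {c, d, f, g, i, j}.
      r fails at c, so []r is false at d.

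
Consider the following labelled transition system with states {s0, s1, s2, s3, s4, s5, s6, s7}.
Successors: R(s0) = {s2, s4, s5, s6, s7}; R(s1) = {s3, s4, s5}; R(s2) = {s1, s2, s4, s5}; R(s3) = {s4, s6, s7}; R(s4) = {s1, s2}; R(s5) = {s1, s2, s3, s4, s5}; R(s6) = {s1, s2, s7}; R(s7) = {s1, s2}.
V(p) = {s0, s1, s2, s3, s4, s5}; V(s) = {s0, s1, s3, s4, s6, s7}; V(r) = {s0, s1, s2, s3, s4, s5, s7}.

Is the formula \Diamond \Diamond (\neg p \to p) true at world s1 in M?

Yes

At s1: \Diamond \Diamond (\neg p \to p) requires \Diamond (\neg p \to p) at some successor in {s3, s4, s5}.
  \Diamond (\neg p \to p) holds at s3, so \Diamond \Diamond (\neg p \to p) is true at s1.
    At s3: \Diamond (\neg p \to p) requires \neg p \to p at some successor in {s4, s6, s7}.
      \neg p \to p holds at s4, so \Diamond (\neg p \to p) is true at s3.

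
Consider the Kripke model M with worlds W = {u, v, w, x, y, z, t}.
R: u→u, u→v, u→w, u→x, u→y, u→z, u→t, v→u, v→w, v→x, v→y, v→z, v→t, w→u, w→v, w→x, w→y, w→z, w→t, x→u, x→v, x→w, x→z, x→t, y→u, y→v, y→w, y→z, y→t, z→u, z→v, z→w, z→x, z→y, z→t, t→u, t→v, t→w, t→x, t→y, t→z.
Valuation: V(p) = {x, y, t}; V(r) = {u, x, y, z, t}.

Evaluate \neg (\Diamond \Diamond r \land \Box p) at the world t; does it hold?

Yes

At t: \Diamond \Diamond r \land \Box p is false, so \neg (\Diamond \Diamond r \land \Box p) is true.
  At t: \Diamond \Diamond r is true, \Box p is false, so \Diamond \Diamond r \land \Box p is false.
    At t: \Diamond \Diamond r requires \Diamond r at some successor in {u, v, w, x, y, z}.
      \Diamond r holds at u, so \Diamond \Diamond r is true at t.
    At t: \Box p requires p at every successor {u, v, w, x, y, z}.
      p fails at u, so \Box p is false at t.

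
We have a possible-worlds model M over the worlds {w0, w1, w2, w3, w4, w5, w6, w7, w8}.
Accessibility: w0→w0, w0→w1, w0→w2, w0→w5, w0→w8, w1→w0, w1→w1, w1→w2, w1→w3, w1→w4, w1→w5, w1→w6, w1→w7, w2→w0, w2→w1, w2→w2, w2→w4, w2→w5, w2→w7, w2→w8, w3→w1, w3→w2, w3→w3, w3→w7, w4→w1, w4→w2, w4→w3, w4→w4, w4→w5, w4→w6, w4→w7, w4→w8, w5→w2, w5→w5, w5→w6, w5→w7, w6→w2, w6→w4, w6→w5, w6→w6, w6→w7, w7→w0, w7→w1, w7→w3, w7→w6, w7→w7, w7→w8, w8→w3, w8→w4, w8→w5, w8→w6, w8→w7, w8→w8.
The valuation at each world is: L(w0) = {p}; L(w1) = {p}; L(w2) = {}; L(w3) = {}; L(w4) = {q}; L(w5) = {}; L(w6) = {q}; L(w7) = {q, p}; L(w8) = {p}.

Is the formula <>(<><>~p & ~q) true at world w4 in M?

At w4: <>(<><>~p & ~q) requires <><>~p & ~q at some successor in {w1, w2, w3, w4, w5, w6, w7, w8}.
  <><>~p & ~q holds at w1, so <>(<><>~p & ~q) is true at w4.
    At w1: <><>~p is true, ~q is true, so <><>~p & ~q is true.
      At w1: <><>~p requires <>~p at some successor in {w0, w1, w2, w3, w4, w5, w6, w7}.
        <>~p holds at w0, so <><>~p is true at w1.

Yes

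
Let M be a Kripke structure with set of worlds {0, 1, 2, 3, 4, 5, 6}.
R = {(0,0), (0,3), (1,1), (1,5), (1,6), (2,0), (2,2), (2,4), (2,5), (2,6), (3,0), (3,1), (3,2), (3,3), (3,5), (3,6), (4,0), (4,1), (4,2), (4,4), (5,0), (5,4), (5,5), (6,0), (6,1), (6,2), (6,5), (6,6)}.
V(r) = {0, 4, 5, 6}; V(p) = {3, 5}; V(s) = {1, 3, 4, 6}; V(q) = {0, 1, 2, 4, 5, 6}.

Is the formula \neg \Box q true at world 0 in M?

Yes

At 0: \Box q is false, so \neg \Box q is true.
  At 0: \Box q requires q at every successor {0, 3}.
    q fails at 3, so \Box q is false at 0.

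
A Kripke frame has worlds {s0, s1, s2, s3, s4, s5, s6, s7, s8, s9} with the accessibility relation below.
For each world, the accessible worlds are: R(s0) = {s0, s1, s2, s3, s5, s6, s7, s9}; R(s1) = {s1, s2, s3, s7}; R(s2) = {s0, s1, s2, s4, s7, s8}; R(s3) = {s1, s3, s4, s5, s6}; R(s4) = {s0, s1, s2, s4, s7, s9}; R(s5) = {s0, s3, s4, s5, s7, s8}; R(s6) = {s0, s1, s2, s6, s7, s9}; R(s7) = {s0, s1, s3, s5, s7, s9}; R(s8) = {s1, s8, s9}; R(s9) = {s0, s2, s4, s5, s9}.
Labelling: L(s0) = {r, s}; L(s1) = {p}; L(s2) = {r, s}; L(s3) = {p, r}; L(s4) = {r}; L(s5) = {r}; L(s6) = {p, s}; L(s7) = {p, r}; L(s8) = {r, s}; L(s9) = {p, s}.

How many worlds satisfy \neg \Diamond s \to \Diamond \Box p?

10

Recall that \Box ψ holds at a world iff ψ holds at every accessible world, and \Diamond ψ holds iff ψ holds at some accessible world.
Let φ = \neg \Diamond s \to \Diamond \Box p. Evaluate φ at each world:
  s0 (successors {s0, s1, s2, s3, s5, s6, s7, s9}): φ is true.
  s1 (successors {s1, s2, s3, s7}): φ is true.
  s2 (successors {s0, s1, s2, s4, s7, s8}): φ is true.
  s3 (successors {s1, s3, s4, s5, s6}): φ is true.
  s4 (successors {s0, s1, s2, s4, s7, s9}): φ is true.
  s5 (successors {s0, s3, s4, s5, s7, s8}): φ is true.
  s6 (successors {s0, s1, s2, s6, s7, s9}): φ is true.
  s7 (successors {s0, s1, s3, s5, s7, s9}): φ is true.
  s8 (successors {s1, s8, s9}): φ is true.
  s9 (successors {s0, s2, s4, s5, s9}): φ is true.
For instance, at s0:
  At s0: \neg \Diamond s is false, \Diamond \Box p is false, so \neg \Diamond s \to \Diamond \Box p is true.
    At s0: \Diamond s is true, so \neg \Diamond s is false.
      At s0: \Diamond s requires s at some successor in {s0, s1, s2, s3, s5, s6, s7, s9}.
        s holds at s0, so \Diamond s is true at s0.
    At s0: \Diamond \Box p requires \Box p at some successor in {s0, s1, s2, s3, s5, s6, s7, s9}.
      At s0: \Box p is false.
      At s1: \Box p is false.
      At s2: \Box p is false.
      At s3: \Box p is false.
      At s5: \Box p is false.
      At s6: \Box p is false.
      At s7: \Box p is false.
      At s9: \Box p is false.
    So \Diamond \Box p is false at s0.
Satisfying worlds: {s0, s1, s2, s3, s4, s5, s6, s7, s8, s9}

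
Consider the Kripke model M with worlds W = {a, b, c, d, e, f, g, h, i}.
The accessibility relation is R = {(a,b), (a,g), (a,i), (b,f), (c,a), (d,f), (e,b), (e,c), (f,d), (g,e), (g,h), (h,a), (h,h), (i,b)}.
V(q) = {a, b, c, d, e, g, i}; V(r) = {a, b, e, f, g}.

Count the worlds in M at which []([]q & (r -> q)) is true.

Recall that []ψ holds at a world iff ψ holds at every accessible world, and <>ψ holds iff ψ holds at some accessible world.
Let φ = []([]q & (r -> q)). Evaluate φ at each world:
  a (successors {b, g, i}): φ is false.
  b (successors {f}): φ is false.
  c (successors {a}): φ is true.
  d (successors {f}): φ is false.
  e (successors {b, c}): φ is false.
  f (successors {d}): φ is false.
  g (successors {e, h}): φ is false.
  h (successors {a, h}): φ is false.
  i (successors {b}): φ is false.
For instance, at b:
  At b: []([]q & (r -> q)) requires []q & (r -> q) at every successor {f}.
    []q & (r -> q) fails at f, so []([]q & (r -> q)) is false at b.
      At f: []q is true, r -> q is false, so []q & (r -> q) is false.
Satisfying worlds: {c}

1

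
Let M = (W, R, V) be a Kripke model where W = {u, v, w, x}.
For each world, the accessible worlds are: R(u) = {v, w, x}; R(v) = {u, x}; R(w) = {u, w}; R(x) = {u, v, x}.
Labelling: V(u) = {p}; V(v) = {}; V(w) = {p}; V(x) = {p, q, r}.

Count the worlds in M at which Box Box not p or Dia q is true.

3

Let φ = Box Box not p or Dia q. Evaluate φ at each world:
  u (successors {v, w, x}): φ is true.
  v (successors {u, x}): φ is true.
  w (successors {u, w}): φ is false.
  x (successors {u, v, x}): φ is true.
For instance, at v:
  At v: Box Box not p is false, Dia q is true, so Box Box not p or Dia q is true.
    At v: Box Box not p requires Box not p at every successor {u, x}.
      Box not p fails at u, so Box Box not p is false at v.
    At v: Dia q requires q at some successor in {u, x}.
      q holds at x, so Dia q is true at v.
Satisfying worlds: {u, v, x}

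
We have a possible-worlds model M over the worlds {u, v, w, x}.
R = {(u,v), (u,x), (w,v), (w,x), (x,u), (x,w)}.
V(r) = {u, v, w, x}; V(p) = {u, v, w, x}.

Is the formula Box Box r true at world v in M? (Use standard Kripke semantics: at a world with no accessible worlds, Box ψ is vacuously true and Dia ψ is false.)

At v: no accessible worlds, so Box Box r holds vacuously.

Yes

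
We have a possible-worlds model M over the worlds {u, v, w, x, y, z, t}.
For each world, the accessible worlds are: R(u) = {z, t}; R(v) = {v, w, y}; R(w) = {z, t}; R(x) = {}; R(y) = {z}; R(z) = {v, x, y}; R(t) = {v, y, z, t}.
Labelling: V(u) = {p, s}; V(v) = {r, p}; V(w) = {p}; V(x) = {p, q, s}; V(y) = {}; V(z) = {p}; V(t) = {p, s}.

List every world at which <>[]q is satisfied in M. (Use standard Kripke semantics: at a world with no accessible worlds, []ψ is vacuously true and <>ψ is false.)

z

Let φ = <>[]q. Evaluate φ at each world:
  u (successors {z, t}): φ is false.
  v (successors {v, w, y}): φ is false.
  w (successors {z, t}): φ is false.
  x (successors ∅): φ is false.
  y (successors {z}): φ is false.
  z (successors {v, x, y}): φ is true.
  t (successors {v, y, z, t}): φ is false.
For instance, at w:
  At w: <>[]q requires []q at some successor in {z, t}.
    At z: []q is false.
    At t: []q is false.
  So <>[]q is false at w.
Satisfying worlds: {z}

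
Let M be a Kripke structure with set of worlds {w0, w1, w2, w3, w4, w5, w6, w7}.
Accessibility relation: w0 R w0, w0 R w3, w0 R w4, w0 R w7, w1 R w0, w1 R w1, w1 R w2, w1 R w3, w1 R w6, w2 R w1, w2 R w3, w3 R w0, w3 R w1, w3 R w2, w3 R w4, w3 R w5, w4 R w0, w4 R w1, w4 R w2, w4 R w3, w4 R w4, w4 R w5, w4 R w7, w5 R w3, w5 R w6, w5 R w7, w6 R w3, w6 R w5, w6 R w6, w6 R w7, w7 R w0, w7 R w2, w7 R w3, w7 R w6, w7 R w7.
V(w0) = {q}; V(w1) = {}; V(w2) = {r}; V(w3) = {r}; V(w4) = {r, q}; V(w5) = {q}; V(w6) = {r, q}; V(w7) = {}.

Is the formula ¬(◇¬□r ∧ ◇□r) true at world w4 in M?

Yes

At w4: ◇¬□r ∧ ◇□r is false, so ¬(◇¬□r ∧ ◇□r) is true.
  At w4: ◇¬□r is true, ◇□r is false, so ◇¬□r ∧ ◇□r is false.
    At w4: ◇¬□r requires ¬□r at some successor in {w0, w1, w2, w3, w4, w5, w7}.
      ¬□r holds at w0, so ◇¬□r is true at w4.
    At w4: ◇□r requires □r at some successor in {w0, w1, w2, w3, w4, w5, w7}.
      At w0: □r is false.
      At w1: □r is false.
      At w2: □r is false.
      At w3: □r is false.
      At w4: □r is false.
      At w5: □r is false.
      At w7: □r is false.
    So ◇□r is false at w4.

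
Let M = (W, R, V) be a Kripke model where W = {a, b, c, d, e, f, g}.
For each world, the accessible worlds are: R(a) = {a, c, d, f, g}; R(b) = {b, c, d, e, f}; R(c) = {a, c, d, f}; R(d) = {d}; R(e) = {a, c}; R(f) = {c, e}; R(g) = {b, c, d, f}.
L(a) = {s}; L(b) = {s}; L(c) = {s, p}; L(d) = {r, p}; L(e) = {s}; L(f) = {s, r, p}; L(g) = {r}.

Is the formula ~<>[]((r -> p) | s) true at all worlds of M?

Recall that []ψ holds at a world iff ψ holds at every accessible world, and <>ψ holds iff ψ holds at some accessible world.
Let φ = ~<>[]((r -> p) | s). Evaluate φ at each world:
  a (successors {a, c, d, f, g}): φ is false.
  b (successors {b, c, d, e, f}): φ is false.
  c (successors {a, c, d, f}): φ is false.
  d (successors {d}): φ is false.
  e (successors {a, c}): φ is false.
  f (successors {c, e}): φ is false.
  g (successors {b, c, d, f}): φ is false.
Detail at a (counterexample):
  At a: <>[]((r -> p) | s) is true, so ~<>[]((r -> p) | s) is false.
    At a: <>[]((r -> p) | s) requires []((r -> p) | s) at some successor in {a, c, d, f, g}.
      []((r -> p) | s) holds at c, so <>[]((r -> p) | s) is true at a.

No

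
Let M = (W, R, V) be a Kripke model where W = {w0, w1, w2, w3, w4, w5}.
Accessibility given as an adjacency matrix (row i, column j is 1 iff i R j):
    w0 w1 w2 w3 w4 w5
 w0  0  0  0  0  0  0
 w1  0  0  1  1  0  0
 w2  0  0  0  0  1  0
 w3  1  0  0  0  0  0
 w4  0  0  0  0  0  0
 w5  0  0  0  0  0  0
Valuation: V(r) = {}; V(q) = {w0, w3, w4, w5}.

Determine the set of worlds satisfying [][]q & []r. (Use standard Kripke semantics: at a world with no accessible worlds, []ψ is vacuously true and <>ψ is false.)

w0, w4, w5

Let φ = [][]q & []r. Evaluate φ at each world:
  w0 (successors ∅): φ is true.
  w1 (successors {w2, w3}): φ is false.
  w2 (successors {w4}): φ is false.
  w3 (successors {w0}): φ is false.
  w4 (successors ∅): φ is true.
  w5 (successors ∅): φ is true.
For instance, at w2:
  At w2: [][]q is true, []r is false, so [][]q & []r is false.
    At w2: [][]q requires []q at every successor {w4}.
      At w4: []q is true.
    So [][]q is true at w2.
    At w2: []r requires r at every successor {w4}.
      r fails at w4, so []r is false at w2.
Satisfying worlds: {w0, w4, w5}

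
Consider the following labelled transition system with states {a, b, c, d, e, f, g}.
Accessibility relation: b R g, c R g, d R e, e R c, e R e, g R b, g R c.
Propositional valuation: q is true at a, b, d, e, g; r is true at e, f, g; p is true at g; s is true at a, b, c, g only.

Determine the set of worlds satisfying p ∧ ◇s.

g

Recall that ◇ψ holds at a world iff ψ holds at some accessible world.
Let φ = p ∧ ◇s. Evaluate φ at each world:
  a (successors ∅): φ is false.
  b (successors {g}): φ is false.
  c (successors {g}): φ is false.
  d (successors {e}): φ is false.
  e (successors {c, e}): φ is false.
  f (successors ∅): φ is false.
  g (successors {b, c}): φ is true.
For instance, at d:
  At d: p is false, ◇s is false, so p ∧ ◇s is false.
    At d: ◇s requires s at some successor in {e}.
      At e: s is false.
    So ◇s is false at d.
Satisfying worlds: {g}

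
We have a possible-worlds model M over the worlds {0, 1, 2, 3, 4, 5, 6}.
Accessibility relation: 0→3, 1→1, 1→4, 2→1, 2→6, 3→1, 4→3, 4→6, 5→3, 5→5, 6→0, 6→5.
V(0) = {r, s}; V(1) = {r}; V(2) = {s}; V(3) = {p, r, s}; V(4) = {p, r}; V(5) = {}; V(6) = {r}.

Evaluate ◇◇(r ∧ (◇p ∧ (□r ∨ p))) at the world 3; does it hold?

At 3: ◇◇(r ∧ (◇p ∧ (□r ∨ p))) requires ◇(r ∧ (◇p ∧ (□r ∨ p))) at some successor in {1}.
  ◇(r ∧ (◇p ∧ (□r ∨ p))) holds at 1, so ◇◇(r ∧ (◇p ∧ (□r ∨ p))) is true at 3.
    At 1: ◇(r ∧ (◇p ∧ (□r ∨ p))) requires r ∧ (◇p ∧ (□r ∨ p)) at some successor in {1, 4}.
      r ∧ (◇p ∧ (□r ∨ p)) holds at 1, so ◇(r ∧ (◇p ∧ (□r ∨ p))) is true at 1.

Yes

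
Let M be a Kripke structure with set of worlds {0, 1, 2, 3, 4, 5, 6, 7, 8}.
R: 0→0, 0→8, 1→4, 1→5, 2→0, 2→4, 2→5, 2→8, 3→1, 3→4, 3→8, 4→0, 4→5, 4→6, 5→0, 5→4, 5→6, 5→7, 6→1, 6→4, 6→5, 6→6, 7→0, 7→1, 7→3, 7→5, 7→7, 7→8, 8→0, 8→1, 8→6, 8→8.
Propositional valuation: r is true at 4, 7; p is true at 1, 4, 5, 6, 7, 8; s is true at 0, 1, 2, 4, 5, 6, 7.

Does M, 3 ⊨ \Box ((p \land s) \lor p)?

At 3: \Box ((p \land s) \lor p) requires (p \land s) \lor p at every successor {1, 4, 8}.
  At 1: (p \land s) \lor p is true.
  At 4: (p \land s) \lor p is true.
  At 8: (p \land s) \lor p is true.
So \Box ((p \land s) \lor p) is true at 3.

Yes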